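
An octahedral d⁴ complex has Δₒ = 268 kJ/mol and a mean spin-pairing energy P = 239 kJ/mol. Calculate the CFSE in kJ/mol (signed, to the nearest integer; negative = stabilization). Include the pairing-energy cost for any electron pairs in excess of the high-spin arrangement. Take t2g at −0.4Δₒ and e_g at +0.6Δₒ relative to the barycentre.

Here Δₒ > P (268 > 239), so the low-spin state is favoured.
Filling d⁴ accordingly: t2g^4 e_g^0.
Orbital CFSE = -1.6Δₒ = -1.6 × 268 = -429 kJ/mol.
Excess pairs vs high-spin: 1 − 0 = 1; pairing cost = +239 kJ/mol.
Net CFSE = -429 + 239 = -190 kJ/mol.

-190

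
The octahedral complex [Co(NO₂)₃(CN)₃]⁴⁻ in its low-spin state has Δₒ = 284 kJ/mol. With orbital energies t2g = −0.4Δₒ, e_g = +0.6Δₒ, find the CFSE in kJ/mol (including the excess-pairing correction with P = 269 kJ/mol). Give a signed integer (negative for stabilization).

Ligand charges: 3×(-1) from NO₂⁻ and 3×(-1) from CN⁻ sum to -6; with overall charge -4, Co is +2.
Co sits in group 9; removing 2 electrons leaves Co²⁺ with 9 − 2 = 7 d electrons.
Electron filling gives t2g^6 e_g^1.
Orbital CFSE = 6(-0.4) + 1(0.6) = -1.8Δₒ = -1.8 × 284 = -511 kJ/mol.
Pairing penalty: 3 pairs vs 2 in the high-spin reference → 1 extra × P = 269 kJ/mol.
Overall CFSE = -511 + 269 = -242 kJ/mol.

-242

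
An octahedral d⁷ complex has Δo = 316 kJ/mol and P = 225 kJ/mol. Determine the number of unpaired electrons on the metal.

Here Δo > P (316 > 225), so the low-spin state is favoured.
Filling d⁷ accordingly: t₂g⁶ eg¹.
Unpaired electrons: 1.

1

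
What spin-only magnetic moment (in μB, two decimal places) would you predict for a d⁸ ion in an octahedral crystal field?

2.83 μB

Configuration: t₂g⁶ eg² → 2 unpaired electrons.
μ(spin-only) = √[2(2+2)] = √8 ≈ 2.83 μB.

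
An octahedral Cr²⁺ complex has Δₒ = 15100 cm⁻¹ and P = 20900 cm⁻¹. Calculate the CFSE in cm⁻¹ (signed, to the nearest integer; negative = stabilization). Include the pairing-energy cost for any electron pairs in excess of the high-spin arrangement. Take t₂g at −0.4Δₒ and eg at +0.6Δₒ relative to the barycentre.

-9060

Cr²⁺: group 6, so d-count = 6 − 2 = 4.
Here Δₒ < P (15100 < 20900), so the high-spin state is favoured.
That gives t₂g³ eg¹.
Orbital CFSE = -0.6Δₒ = -0.6 × 15100 = -9060 cm⁻¹.
High-spin has no excess pairs, so no pairing correction applies.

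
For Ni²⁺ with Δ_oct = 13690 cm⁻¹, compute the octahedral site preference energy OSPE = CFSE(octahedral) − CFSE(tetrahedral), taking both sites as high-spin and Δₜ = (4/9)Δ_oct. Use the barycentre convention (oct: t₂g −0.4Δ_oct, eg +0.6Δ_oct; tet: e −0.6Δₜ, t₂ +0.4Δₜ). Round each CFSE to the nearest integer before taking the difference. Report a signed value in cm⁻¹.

-11560

Group 10 minus oxidation state +2 gives a d⁸ configuration for Ni²⁺.
Octahedral (high-spin): t₂g⁶ eg², CFSE = 6(−0.4) + 2(+0.6) = -1.2Δ_oct = -1.2 × 13690 = -16428 cm⁻¹.
Tetrahedral e⁴ t₂⁴ gives -0.8Δₜ = -0.8 × (4/9) × 13690 = -4868 cm⁻¹.
Subtracting, OSPE = -16428 − (-4868) = -11560 cm⁻¹.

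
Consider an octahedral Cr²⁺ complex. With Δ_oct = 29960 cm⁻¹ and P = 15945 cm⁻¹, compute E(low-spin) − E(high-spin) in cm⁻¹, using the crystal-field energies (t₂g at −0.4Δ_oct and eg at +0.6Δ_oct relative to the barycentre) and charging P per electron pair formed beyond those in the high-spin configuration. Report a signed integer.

Cr is in group 6, so Cr²⁺ is d⁴ (6 − 2 = 4).
High-spin: t₂g³ eg¹, CFSE = -0.6Δ_oct = -17976 cm⁻¹.
For low-spin the configuration is t₂g⁴ eg⁰: orbital energy -1.6 × 29960 = -47936 cm⁻¹, and 1 additional pair relative to high-spin adds 15945 cm⁻¹, giving -31991 cm⁻¹.
The difference is -31991 − (-17976) = -14015 cm⁻¹, so low-spin lies lower.

-14015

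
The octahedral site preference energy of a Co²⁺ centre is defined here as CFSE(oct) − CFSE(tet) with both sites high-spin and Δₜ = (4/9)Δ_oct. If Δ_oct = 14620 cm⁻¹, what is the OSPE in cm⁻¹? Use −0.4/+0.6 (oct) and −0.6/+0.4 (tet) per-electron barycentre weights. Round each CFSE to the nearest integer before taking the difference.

Co is in group 9, so Co²⁺ is d⁷ (9 − 2 = 7).
Octahedral high-spin t2g^5 e_g^2: CFSE = -0.8 × 14620 = -11696 cm⁻¹.
In a tetrahedral site the filling is e^4 t2^3: CFSE(tet) = -1.2Δₜ = -1.2 × (4/9)(14620) = -7797 cm⁻¹.
Subtracting, OSPE = -11696 − (-7797) = -3899 cm⁻¹.

-3899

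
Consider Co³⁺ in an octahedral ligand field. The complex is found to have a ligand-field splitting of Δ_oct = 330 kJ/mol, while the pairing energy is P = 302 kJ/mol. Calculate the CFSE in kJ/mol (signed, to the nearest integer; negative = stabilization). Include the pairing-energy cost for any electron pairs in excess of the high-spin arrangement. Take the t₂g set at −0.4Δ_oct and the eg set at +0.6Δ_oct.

-188

Co sits in group 9; removing 3 electrons leaves Co³⁺ with 9 − 3 = 6 d electrons.
Here Δ_oct > P (330 > 302), so the low-spin state is favoured.
Filling d⁶ accordingly: t₂g⁶ eg⁰.
Orbital CFSE = -2.4Δ_oct = -2.4 × 330 = -792 kJ/mol.
Excess pairs vs high-spin: 3 − 1 = 2; pairing cost = +604 kJ/mol.
Net CFSE = -792 + 604 = -188 kJ/mol.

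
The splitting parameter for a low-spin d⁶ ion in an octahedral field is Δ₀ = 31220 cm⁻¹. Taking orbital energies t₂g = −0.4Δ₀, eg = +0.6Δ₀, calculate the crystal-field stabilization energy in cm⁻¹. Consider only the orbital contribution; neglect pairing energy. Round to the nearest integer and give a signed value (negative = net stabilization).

Configuration: t₂g⁶ eg⁰.
Orbital CFSE = 6(-0.4) + 0(0.6) = -2.4Δ₀ = -2.4 × 31220 = -74928 cm⁻¹.

-74928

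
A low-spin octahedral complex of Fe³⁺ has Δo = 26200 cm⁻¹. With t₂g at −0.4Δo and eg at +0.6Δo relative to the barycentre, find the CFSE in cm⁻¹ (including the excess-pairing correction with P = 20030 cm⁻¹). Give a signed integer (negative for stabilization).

Fe³⁺: group 8, so d-count = 8 − 3 = 5.
Electron filling gives t₂g⁵ eg⁰.
CFSE(orbital) = 5×(-0.4Δo) + 0×(0.6Δo) = -2.0Δo; with Δo = 26200 cm⁻¹ that is -52400 cm⁻¹.
High-spin d⁵ would be t₂g³ eg² with 0 pairs; low-spin has 2, so 2 excess pairs cost +2P = +40060 cm⁻¹.
Net CFSE = -52400 + 40060 = -12340 cm⁻¹.

-12340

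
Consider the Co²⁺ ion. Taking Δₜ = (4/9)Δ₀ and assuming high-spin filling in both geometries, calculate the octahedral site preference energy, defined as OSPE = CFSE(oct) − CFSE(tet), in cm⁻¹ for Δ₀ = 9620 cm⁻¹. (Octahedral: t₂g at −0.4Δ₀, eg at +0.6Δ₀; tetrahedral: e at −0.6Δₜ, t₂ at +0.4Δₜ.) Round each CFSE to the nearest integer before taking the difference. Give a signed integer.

-2565

Co²⁺: group 9, so d-count = 9 − 2 = 7.
Octahedral high-spin t2g^5 e_g^2: CFSE = -0.8 × 9620 = -7696 cm⁻¹.
In a tetrahedral site the filling is e^4 t2^3: CFSE(tet) = -1.2Δₜ = -1.2 × (4/9)(9620) = -5131 cm⁻¹.
OSPE = -7696 − (-5131) = -2565 cm⁻¹.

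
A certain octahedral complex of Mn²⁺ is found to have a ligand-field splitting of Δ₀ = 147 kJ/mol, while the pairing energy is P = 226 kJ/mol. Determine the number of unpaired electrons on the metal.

5

Mn is in group 7, so Mn²⁺ is d⁵ (7 − 2 = 5).
With Δ₀ < P the complex is high-spin.
Configuration: t₂g³ eg².
Unpaired electrons: 5.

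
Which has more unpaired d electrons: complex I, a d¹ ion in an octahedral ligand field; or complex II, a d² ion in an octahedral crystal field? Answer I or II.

I: t2g^1 e_g^0 → 1 unpaired.
II: t₂g² eg⁰ → 2 unpaired.
So II has more unpaired electrons.

II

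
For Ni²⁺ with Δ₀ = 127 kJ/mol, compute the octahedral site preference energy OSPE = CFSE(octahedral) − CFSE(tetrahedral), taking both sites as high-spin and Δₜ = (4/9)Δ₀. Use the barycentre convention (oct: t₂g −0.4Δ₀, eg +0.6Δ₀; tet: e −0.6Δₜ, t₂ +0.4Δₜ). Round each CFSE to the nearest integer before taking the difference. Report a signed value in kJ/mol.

Ni²⁺: group 10, so d-count = 10 − 2 = 8.
In an octahedral site d⁸ (HS) is t2g^6 e_g^2, giving CFSE(oct) = -1.2Δ₀ = -152 kJ/mol.
Tetrahedral e^4 t2^4 gives -0.8Δₜ = -0.8 × (4/9) × 127 = -45 kJ/mol.
OSPE = CFSE(oct) − CFSE(tet) = -152 − (-45) = -107 kJ/mol.

-107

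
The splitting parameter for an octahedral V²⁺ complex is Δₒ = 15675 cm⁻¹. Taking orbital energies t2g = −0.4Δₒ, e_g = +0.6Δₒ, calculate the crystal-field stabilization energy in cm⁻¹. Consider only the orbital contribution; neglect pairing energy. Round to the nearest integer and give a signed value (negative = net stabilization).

V²⁺: group 5, so d-count = 5 − 2 = 3.
For octahedral d³ the high- and low-spin configurations coincide.
Configuration: t2g^3 e_g^0.
CFSE(orbital) = 3×(-0.4Δₒ) + 0×(0.6Δₒ) = -1.2Δₒ; with Δₒ = 15675 cm⁻¹ that is -18810 cm⁻¹.

-18810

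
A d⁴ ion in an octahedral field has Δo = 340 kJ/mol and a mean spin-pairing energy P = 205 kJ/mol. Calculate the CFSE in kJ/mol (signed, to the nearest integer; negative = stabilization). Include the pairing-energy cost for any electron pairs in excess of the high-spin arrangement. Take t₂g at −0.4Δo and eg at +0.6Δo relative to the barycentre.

-339

Δo > P, so pairing is preferred: the ground state is low-spin.
Configuration: t₂g⁴ eg⁰.
Orbital CFSE = -1.6Δo = -1.6 × 340 = -544 kJ/mol.
Excess pairs vs high-spin: 1 − 0 = 1; pairing cost = +205 kJ/mol.
Net CFSE = -544 + 205 = -339 kJ/mol.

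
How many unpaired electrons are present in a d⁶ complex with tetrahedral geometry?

Tetrahedral splitting is small, so the complex is high-spin.
Configuration: e³ t₂³, giving 4 unpaired electrons.

4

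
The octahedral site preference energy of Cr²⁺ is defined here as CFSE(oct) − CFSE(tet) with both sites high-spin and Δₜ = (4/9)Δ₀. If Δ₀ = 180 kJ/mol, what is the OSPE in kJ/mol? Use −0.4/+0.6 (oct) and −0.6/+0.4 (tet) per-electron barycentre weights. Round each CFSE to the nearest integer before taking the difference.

-76

Cr sits in group 6; removing 2 electrons leaves Cr²⁺ with 6 − 2 = 4 d electrons.
Octahedral high-spin t2g^3 e_g^1: CFSE = -0.6 × 180 = -108 kJ/mol.
Tetrahedral e^2 t2^2 gives -0.4Δₜ = -0.4 × (4/9) × 180 = -32 kJ/mol.
OSPE = -108 − (-32) = -76 kJ/mol.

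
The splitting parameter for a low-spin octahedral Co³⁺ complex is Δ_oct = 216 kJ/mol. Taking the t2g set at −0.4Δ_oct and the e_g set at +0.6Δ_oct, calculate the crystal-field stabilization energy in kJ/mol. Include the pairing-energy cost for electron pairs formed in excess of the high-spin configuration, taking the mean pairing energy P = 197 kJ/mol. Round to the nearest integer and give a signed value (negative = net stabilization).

Co³⁺: group 9, so d-count = 9 − 3 = 6.
Configuration: t2g^6 e_g^0.
Orbital CFSE = 6(-0.4) + 0(0.6) = -2.4Δ_oct = -2.4 × 216 = -518 kJ/mol.
Pairing penalty: 3 pairs vs 1 in the high-spin reference → 2 extra × P = 394 kJ/mol.
Combining: -518 + 394 = -124 kJ/mol.

-124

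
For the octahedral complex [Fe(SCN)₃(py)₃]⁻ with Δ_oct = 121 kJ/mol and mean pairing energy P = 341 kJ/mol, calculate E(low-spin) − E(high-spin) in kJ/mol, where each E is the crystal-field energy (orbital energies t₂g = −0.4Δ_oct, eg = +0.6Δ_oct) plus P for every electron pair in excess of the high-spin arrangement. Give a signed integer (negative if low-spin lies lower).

440

Ligand charges: 3×(-1) from SCN⁻ and 3×(+0) from py sum to -3; with overall charge -1, Fe is +2.
Group 8 minus oxidation state +2 gives a d⁶ configuration for Fe²⁺.
High-spin: t₂g⁴ eg², CFSE = -0.4Δ_oct = -48 kJ/mol.
For low-spin the configuration is t₂g⁶ eg⁰: orbital energy -2.4 × 121 = -290 kJ/mol, and 2 additional pairs relative to high-spin add 682 kJ/mol, giving 392 kJ/mol.
E(LS) − E(HS) = 392 − (-48) = 440 kJ/mol.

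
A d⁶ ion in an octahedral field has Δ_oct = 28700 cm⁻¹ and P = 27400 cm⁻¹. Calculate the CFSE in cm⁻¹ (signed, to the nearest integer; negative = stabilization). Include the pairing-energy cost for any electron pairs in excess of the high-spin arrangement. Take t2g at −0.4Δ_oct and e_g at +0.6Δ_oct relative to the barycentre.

With Δ_oct > P the complex is low-spin.
Configuration: t2g^6 e_g^0.
Orbital CFSE = -2.4Δ_oct = -2.4 × 28700 = -68880 cm⁻¹.
Excess pairs vs high-spin: 3 − 1 = 2; pairing cost = +54800 cm⁻¹.
Net CFSE = -68880 + 54800 = -14080 cm⁻¹.

-14080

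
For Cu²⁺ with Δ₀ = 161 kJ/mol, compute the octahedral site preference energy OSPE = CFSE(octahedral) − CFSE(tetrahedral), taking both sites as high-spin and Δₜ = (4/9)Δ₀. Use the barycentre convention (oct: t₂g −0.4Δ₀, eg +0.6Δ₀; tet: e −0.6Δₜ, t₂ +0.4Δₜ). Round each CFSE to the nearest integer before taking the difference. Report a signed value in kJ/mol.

Cu sits in group 11; removing 2 electrons leaves Cu²⁺ with 11 − 2 = 9 d electrons.
Octahedral (high-spin): t₂g⁶ eg³, CFSE = 6(−0.4) + 3(+0.6) = -0.6Δ₀ = -0.6 × 161 = -97 kJ/mol.
Tetrahedral e⁴ t₂⁵ gives -0.4Δₜ = -0.4 × (4/9) × 161 = -29 kJ/mol.
Subtracting, OSPE = -97 − (-29) = -68 kJ/mol.

-68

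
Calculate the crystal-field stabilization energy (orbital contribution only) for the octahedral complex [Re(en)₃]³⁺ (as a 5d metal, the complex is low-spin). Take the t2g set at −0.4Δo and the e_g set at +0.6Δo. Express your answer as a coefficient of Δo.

en is neutral, so the +3 overall charge sits on Re: oxidation state +3.
Re³⁺: group 7, so d-count = 7 − 3 = 4.
Configuration: t2g^4 e_g^0.
CFSE = 4(-0.4Δo) + 0(0.6Δo) = -1.6Δo + 0.0Δo = -1.6Δo.

-1.6 Δo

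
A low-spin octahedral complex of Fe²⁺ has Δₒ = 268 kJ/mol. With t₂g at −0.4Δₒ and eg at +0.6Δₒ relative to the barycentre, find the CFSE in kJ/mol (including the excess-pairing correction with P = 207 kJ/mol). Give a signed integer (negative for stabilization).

Fe²⁺: group 8, so d-count = 8 − 2 = 6.
Electron filling gives t₂g⁶ eg⁰.
CFSE(orbital) = 6×(-0.4Δₒ) + 0×(0.6Δₒ) = -2.4Δₒ; with Δₒ = 268 kJ/mol that is -643 kJ/mol.
Pairing penalty: 3 pairs vs 1 in the high-spin reference → 2 extra × P = 414 kJ/mol.
Net CFSE = -643 + 414 = -229 kJ/mol.

-229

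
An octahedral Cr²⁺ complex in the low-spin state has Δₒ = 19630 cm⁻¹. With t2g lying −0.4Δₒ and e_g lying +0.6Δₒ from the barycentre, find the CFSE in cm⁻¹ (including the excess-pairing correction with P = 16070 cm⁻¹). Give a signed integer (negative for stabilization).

-15338

Group 6 minus oxidation state +2 gives a d⁴ configuration for Cr²⁺.
The d⁴ electrons fill as t2g^4 e_g^0.
CFSE(orbital) = 4×(-0.4Δₒ) + 0×(0.6Δₒ) = -1.6Δₒ; with Δₒ = 19630 cm⁻¹ that is -31408 cm⁻¹.
Pairing penalty: 1 pair vs 0 in the high-spin reference → 1 extra × P = 16070 cm⁻¹.
Net CFSE = -31408 + 16070 = -15338 cm⁻¹.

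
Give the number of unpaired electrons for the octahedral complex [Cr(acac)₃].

Each acac⁻ contributes -1; 3 × (-1) = -3. With overall charge +0, Cr is in the +3 oxidation state.
Group 6 minus oxidation state +3 gives a d³ configuration for Cr³⁺.
For octahedral d³ the high- and low-spin configurations coincide.
Configuration: t₂g³ eg⁰, giving 3 unpaired electrons.

3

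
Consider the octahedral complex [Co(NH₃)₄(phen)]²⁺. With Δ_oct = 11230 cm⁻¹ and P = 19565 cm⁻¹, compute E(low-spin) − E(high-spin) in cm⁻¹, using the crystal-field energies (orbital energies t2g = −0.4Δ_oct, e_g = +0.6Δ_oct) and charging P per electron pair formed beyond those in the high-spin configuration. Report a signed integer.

Ligand charges: 4×(+0) from NH₃ and 1×(+0) from phen sum to +0; with overall charge +2, Co is +2.
Co is in group 9, so Co²⁺ is d⁷ (9 − 2 = 7).
In the high-spin limit (t2g^5 e_g^2) the orbital term is -0.8Δ_oct = -8984 cm⁻¹, with no excess pairing.
Low-spin: t2g^6 e_g^1, orbital CFSE = -1.8Δ_oct = -20214 cm⁻¹; plus 1 excess pair × P = +19565 cm⁻¹; total -649 cm⁻¹.
Thus E(LS) − E(HS) = 8335 cm⁻¹.

8335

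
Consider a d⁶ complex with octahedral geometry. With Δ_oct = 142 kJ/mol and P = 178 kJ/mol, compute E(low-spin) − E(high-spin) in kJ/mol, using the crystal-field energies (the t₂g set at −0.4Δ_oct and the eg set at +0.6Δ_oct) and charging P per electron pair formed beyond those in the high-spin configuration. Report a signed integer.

High-spin: t₂g⁴ eg², CFSE = -0.4Δ_oct = -57 kJ/mol.
For low-spin the configuration is t₂g⁶ eg⁰: orbital energy -2.4 × 142 = -341 kJ/mol, and 2 additional pairs relative to high-spin add 356 kJ/mol, giving 15 kJ/mol.
E(LS) − E(HS) = 15 − (-57) = 72 kJ/mol.

72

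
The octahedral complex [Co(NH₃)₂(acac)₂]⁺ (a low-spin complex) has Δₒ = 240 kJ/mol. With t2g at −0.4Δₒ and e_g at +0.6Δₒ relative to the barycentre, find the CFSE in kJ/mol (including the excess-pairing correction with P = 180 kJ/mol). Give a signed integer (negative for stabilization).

Ligand charges: 2×(+0) from NH₃ and 2×(-1) from acac⁻ sum to -2; with overall charge +1, Co is +3.
Group 9 minus oxidation state +3 gives a d⁶ configuration for Co³⁺.
Electron filling gives t2g^6 e_g^0.
The orbital stabilization is -2.4Δₒ = -2.4 × 240 = -576 kJ/mol.
High-spin d⁶ would be t2g^4 e_g^2 with 1 pair; low-spin has 3, so 2 excess pairs cost +2P = +360 kJ/mol.
Overall CFSE = -576 + 360 = -216 kJ/mol.

-216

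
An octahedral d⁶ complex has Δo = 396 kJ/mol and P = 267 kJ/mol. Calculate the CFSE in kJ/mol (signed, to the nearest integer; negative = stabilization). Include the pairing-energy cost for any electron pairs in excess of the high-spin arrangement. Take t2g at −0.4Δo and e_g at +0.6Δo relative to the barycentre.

-416

Δo > P, so pairing is preferred: the ground state is low-spin.
That gives t2g^6 e_g^0.
Orbital CFSE = -2.4Δo = -2.4 × 396 = -950 kJ/mol.
Excess pairs vs high-spin: 3 − 1 = 2; pairing cost = +534 kJ/mol.
Net CFSE = -950 + 534 = -416 kJ/mol.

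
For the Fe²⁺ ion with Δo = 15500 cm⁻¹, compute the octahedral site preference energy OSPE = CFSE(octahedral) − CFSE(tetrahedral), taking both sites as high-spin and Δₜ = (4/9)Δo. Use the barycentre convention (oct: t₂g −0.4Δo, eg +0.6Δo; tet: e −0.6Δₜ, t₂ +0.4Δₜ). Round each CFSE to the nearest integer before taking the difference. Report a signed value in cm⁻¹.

-2067

Group 8 minus oxidation state +2 gives a d⁶ configuration for Fe²⁺.
Octahedral high-spin t2g^4 e_g^2: CFSE = -0.4 × 15500 = -6200 cm⁻¹.
Tetrahedral: e^3 t2^3, CFSE = 3(−0.6) + 3(+0.4) = -0.6Δₜ = -0.6 × (4/9) × 15500 = -4133 cm⁻¹.
Subtracting, OSPE = -6200 − (-4133) = -2067 cm⁻¹.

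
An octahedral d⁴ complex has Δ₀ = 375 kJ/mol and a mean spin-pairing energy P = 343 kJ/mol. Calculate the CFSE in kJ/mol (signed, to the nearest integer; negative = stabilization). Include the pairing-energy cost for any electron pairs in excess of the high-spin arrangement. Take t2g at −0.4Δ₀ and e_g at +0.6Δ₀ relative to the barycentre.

-257

With Δ₀ > P the complex is low-spin.
Configuration: t2g^4 e_g^0.
Orbital CFSE = -1.6Δ₀ = -1.6 × 375 = -600 kJ/mol.
Excess pairs vs high-spin: 1 − 0 = 1; pairing cost = +343 kJ/mol.
Net CFSE = -600 + 343 = -257 kJ/mol.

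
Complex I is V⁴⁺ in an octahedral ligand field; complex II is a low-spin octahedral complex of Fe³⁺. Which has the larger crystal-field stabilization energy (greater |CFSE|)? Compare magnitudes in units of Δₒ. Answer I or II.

I: V sits in group 5; removing 4 electrons leaves V⁴⁺ with 5 − 4 = 1 d electrons; t2g^1 e_g^0, CFSE = -0.4Δₒ.
II: Fe³⁺: group 8, so d-count = 8 − 3 = 5; t₂g⁵ eg⁰, CFSE = -2.0Δₒ.
So II has the larger |CFSE|.

II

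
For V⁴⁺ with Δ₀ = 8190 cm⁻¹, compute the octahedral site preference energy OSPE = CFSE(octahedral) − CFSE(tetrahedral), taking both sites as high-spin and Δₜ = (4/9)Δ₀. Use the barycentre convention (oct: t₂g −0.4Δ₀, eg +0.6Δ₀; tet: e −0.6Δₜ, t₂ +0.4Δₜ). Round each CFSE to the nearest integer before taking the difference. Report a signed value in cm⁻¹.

-1092

V⁴⁺: group 5, so d-count = 5 − 4 = 1.
In an octahedral site d¹ (HS) is t₂g¹ eg⁰, giving CFSE(oct) = -0.4Δ₀ = -3276 cm⁻¹.
In a tetrahedral site the filling is e¹ t₂⁰: CFSE(tet) = -0.6Δₜ = -0.6 × (4/9)(8190) = -2184 cm⁻¹.
Subtracting, OSPE = -3276 − (-2184) = -1092 cm⁻¹.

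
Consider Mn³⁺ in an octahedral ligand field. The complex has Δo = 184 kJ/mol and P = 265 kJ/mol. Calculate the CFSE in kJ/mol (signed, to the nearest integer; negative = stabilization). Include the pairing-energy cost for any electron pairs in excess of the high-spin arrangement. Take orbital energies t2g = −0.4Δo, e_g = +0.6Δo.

-110

Group 7 minus oxidation state +3 gives a d⁴ configuration for Mn³⁺.
With Δo < P the complex is high-spin.
Configuration: t2g^3 e_g^1.
Orbital CFSE = -0.6Δo = -0.6 × 184 = -110 kJ/mol.
High-spin has no excess pairs, so no pairing correction applies.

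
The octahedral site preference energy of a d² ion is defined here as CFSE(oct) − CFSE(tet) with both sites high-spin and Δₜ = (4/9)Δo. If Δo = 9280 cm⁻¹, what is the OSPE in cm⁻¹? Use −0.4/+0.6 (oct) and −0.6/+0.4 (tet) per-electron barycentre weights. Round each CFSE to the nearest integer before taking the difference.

-2475

In an octahedral site d² (HS) is t₂g² eg⁰, giving CFSE(oct) = -0.8Δo = -7424 cm⁻¹.
Tetrahedral: e² t₂⁰, CFSE = 2(−0.6) + 0(+0.4) = -1.2Δₜ = -1.2 × (4/9) × 9280 = -4949 cm⁻¹.
OSPE = CFSE(oct) − CFSE(tet) = -7424 − (-4949) = -2475 cm⁻¹.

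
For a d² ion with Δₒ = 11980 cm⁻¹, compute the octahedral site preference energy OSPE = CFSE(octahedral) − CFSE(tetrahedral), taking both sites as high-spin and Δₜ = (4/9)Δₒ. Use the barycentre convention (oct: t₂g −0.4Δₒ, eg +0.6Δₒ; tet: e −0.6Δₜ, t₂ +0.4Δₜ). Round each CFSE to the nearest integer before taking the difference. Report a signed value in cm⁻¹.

In an octahedral site d² (HS) is t2g^2 e_g^0, giving CFSE(oct) = -0.8Δₒ = -9584 cm⁻¹.
Tetrahedral e^2 t2^0 gives -1.2Δₜ = -1.2 × (4/9) × 11980 = -6389 cm⁻¹.
OSPE = -9584 − (-6389) = -3195 cm⁻¹.

-3195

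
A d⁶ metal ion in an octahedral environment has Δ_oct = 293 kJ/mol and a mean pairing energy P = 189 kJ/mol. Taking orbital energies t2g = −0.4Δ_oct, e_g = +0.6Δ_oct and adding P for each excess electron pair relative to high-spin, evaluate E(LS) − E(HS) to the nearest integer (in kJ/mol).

-208

In the high-spin limit (t2g^4 e_g^2) the orbital term is -0.4Δ_oct = -117 kJ/mol, with no excess pairing.
Low-spin: t2g^6 e_g^0, orbital CFSE = -2.4Δ_oct = -703 kJ/mol; plus 2 excess pairs × P = +378 kJ/mol; total -325 kJ/mol.
E(LS) − E(HS) = -325 − (-117) = -208 kJ/mol.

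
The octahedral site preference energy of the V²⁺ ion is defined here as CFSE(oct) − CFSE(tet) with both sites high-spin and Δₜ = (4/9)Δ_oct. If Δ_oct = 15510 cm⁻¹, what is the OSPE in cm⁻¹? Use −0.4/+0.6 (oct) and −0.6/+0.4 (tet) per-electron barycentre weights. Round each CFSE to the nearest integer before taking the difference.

-13097

V sits in group 5; removing 2 electrons leaves V²⁺ with 5 − 2 = 3 d electrons.
In an octahedral site d³ (HS) is t₂g³ eg⁰, giving CFSE(oct) = -1.2Δ_oct = -18612 cm⁻¹.
Tetrahedral e² t₂¹ gives -0.8Δₜ = -0.8 × (4/9) × 15510 = -5515 cm⁻¹.
Subtracting, OSPE = -18612 − (-5515) = -13097 cm⁻¹.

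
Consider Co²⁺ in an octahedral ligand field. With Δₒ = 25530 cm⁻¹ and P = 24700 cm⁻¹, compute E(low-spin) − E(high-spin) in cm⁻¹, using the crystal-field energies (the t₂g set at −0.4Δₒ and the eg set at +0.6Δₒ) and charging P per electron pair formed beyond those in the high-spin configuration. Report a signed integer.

-830

Co sits in group 9; removing 2 electrons leaves Co²⁺ with 9 − 2 = 7 d electrons.
High-spin d⁷ fills as t₂g⁵ eg² with CFSE 5(−0.4) + 2(+0.6) = -0.8Δₒ = -20424 cm⁻¹.
Low-spin t₂g⁶ eg¹ gives -1.8Δₒ = -45954 cm⁻¹, but forming 1 extra pair costs 1P = 24700 cm⁻¹, so E(LS) = -45954 + 24700 = -21254 cm⁻¹.
Thus E(LS) − E(HS) = -830 cm⁻¹.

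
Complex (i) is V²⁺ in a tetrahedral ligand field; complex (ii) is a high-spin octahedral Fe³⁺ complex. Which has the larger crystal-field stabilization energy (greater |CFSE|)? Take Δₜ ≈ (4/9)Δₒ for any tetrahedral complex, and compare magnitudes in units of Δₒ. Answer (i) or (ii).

(i)

(i): V sits in group 5; removing 2 electrons leaves V²⁺ with 5 − 2 = 3 d electrons; With tetrahedral geometry the complex is necessarily high-spin; e² t₂¹, CFSE = -0.8Δₜ ≈ -0.36Δₒ.
(ii): Fe sits in group 8; removing 3 electrons leaves Fe³⁺ with 8 − 3 = 5 d electrons; t2g^3 e_g^2, CFSE = 0.0Δₒ.
So (i) has the larger |CFSE|.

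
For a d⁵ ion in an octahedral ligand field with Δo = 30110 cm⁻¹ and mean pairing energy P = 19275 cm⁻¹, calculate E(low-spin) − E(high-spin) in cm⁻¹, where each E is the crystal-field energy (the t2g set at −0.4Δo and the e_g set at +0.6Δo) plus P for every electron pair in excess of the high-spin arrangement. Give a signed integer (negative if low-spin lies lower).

In the high-spin limit (t2g^3 e_g^2) the orbital term is 0.0Δo = 0 cm⁻¹, with no excess pairing.
For low-spin the configuration is t2g^5 e_g^0: orbital energy -2.0 × 30110 = -60220 cm⁻¹, and 2 additional pairs relative to high-spin add 38550 cm⁻¹, giving -21670 cm⁻¹.
Thus E(LS) − E(HS) = -21670 cm⁻¹.

-21670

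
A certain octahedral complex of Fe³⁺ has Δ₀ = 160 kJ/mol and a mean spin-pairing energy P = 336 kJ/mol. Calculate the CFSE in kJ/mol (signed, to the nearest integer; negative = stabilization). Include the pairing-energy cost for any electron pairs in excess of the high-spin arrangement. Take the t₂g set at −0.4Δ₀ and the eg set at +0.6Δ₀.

0

Fe sits in group 8; removing 3 electrons leaves Fe³⁺ with 8 − 3 = 5 d electrons.
Since Δ₀ = 160 kJ/mol < P = 336 kJ/mol, the complex adopts the high-spin configuration.
Configuration: t₂g³ eg².
Orbital CFSE = 0.0Δ₀ = 0.0 × 160 = 0 kJ/mol.
High-spin has no excess pairs, so no pairing correction applies.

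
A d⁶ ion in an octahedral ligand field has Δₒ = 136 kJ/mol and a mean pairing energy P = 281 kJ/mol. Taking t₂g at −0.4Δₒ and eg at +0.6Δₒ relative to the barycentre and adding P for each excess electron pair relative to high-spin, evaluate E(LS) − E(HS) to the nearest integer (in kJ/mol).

290

High-spin d⁶ fills as t₂g⁴ eg² with CFSE 4(−0.4) + 2(+0.6) = -0.4Δₒ = -54 kJ/mol.
Low-spin: t₂g⁶ eg⁰, orbital CFSE = -2.4Δₒ = -326 kJ/mol; plus 2 excess pairs × P = +562 kJ/mol; total 236 kJ/mol.
Thus E(LS) − E(HS) = 290 kJ/mol.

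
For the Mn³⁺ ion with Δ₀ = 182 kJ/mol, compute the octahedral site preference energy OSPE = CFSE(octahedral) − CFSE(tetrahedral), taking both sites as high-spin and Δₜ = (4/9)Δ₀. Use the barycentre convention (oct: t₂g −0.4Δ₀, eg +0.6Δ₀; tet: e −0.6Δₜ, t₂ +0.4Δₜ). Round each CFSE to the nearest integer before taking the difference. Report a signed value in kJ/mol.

-77

Mn sits in group 7; removing 3 electrons leaves Mn³⁺ with 7 − 3 = 4 d electrons.
In an octahedral site d⁴ (HS) is t2g^3 e_g^1, giving CFSE(oct) = -0.6Δ₀ = -109 kJ/mol.
Tetrahedral: e^2 t2^2, CFSE = 2(−0.6) + 2(+0.4) = -0.4Δₜ = -0.4 × (4/9) × 182 = -32 kJ/mol.
Subtracting, OSPE = -109 − (-32) = -77 kJ/mol.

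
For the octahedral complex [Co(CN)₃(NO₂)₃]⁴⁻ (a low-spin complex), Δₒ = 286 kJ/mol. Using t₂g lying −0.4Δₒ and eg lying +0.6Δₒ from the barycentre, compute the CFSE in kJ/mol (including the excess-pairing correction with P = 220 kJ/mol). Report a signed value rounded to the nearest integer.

Ligand charges: 3×(-1) from CN⁻ and 3×(-1) from NO₂⁻ sum to -6; with overall charge -4, Co is +2.
Co²⁺: group 9, so d-count = 9 − 2 = 7.
Electron filling gives t₂g⁶ eg¹.
The orbital stabilization is -1.8Δₒ = -1.8 × 286 = -515 kJ/mol.
Pairing penalty: 3 pairs vs 2 in the high-spin reference → 1 extra × P = 220 kJ/mol.
Net CFSE = -515 + 220 = -295 kJ/mol.

-295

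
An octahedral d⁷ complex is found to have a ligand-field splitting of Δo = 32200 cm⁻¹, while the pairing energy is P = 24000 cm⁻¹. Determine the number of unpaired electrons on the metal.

Here Δo > P (32200 > 24000), so the low-spin state is favoured.
Configuration: t₂g⁶ eg¹.
Unpaired electrons: 1.

1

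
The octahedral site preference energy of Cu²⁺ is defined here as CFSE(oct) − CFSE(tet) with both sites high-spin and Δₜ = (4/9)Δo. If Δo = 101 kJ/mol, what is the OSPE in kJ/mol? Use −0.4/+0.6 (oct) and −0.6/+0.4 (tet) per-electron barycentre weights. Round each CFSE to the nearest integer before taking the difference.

Group 11 minus oxidation state +2 gives a d⁹ configuration for Cu²⁺.
Octahedral high-spin t₂g⁶ eg³: CFSE = -0.6 × 101 = -61 kJ/mol.
In a tetrahedral site the filling is e⁴ t₂⁵: CFSE(tet) = -0.4Δₜ = -0.4 × (4/9)(101) = -18 kJ/mol.
OSPE = CFSE(oct) − CFSE(tet) = -61 − (-18) = -43 kJ/mol.

-43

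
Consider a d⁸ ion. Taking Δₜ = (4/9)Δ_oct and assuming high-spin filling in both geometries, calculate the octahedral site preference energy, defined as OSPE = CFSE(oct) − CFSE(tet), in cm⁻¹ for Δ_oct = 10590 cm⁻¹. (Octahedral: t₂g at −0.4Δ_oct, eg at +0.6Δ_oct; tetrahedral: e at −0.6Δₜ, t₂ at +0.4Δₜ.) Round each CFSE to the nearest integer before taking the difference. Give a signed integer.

In an octahedral site d⁸ (HS) is t₂g⁶ eg², giving CFSE(oct) = -1.2Δ_oct = -12708 cm⁻¹.
In a tetrahedral site the filling is e⁴ t₂⁴: CFSE(tet) = -0.8Δₜ = -0.8 × (4/9)(10590) = -3765 cm⁻¹.
OSPE = -12708 − (-3765) = -8943 cm⁻¹.

-8943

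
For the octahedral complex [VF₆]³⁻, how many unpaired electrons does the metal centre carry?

2

Each F⁻ contributes -1; 6 × (-1) = -6. With overall charge -3, V is in the +3 oxidation state.
V is in group 5, so V³⁺ is d² (5 − 3 = 2).
Configuration: t₂g² eg⁰, giving 2 unpaired electrons.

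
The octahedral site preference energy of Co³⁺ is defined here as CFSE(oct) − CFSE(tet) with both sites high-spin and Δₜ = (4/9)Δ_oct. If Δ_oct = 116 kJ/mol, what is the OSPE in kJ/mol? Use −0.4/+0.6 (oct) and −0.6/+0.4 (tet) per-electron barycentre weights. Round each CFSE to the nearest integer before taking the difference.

-15

Co³⁺: group 9, so d-count = 9 − 3 = 6.
Octahedral (high-spin): t2g^4 e_g^2, CFSE = 4(−0.4) + 2(+0.6) = -0.4Δ_oct = -0.4 × 116 = -46 kJ/mol.
Tetrahedral e^3 t2^3 gives -0.6Δₜ = -0.6 × (4/9) × 116 = -31 kJ/mol.
Subtracting, OSPE = -46 − (-31) = -15 kJ/mol.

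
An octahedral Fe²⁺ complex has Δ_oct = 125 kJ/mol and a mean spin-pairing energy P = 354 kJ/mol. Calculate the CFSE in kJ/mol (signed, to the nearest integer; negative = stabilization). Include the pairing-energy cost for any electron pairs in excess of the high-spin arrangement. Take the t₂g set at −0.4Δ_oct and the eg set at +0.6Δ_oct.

Fe sits in group 8; removing 2 electrons leaves Fe²⁺ with 8 − 2 = 6 d electrons.
With Δ_oct < P the complex is high-spin.
Filling d⁶ accordingly: t₂g⁴ eg².
Orbital CFSE = -0.4Δ_oct = -0.4 × 125 = -50 kJ/mol.
High-spin has no excess pairs, so no pairing correction applies.

-50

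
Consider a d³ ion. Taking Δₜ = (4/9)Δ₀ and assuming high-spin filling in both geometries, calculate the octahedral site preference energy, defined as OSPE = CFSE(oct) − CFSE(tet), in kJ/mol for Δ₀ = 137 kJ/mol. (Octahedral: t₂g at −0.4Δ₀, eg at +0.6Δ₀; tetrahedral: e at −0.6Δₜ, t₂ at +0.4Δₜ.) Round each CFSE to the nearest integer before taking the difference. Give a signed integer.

-115

In an octahedral site d³ (HS) is t2g^3 e_g^0, giving CFSE(oct) = -1.2Δ₀ = -164 kJ/mol.
Tetrahedral e^2 t2^1 gives -0.8Δₜ = -0.8 × (4/9) × 137 = -49 kJ/mol.
OSPE = -164 − (-49) = -115 kJ/mol.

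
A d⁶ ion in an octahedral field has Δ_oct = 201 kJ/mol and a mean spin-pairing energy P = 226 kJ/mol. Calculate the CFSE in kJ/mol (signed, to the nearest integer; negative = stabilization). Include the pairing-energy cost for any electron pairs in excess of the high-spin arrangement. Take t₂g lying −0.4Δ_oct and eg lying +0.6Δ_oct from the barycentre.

Here Δ_oct < P (201 < 226), so the high-spin state is favoured.
Configuration: t₂g⁴ eg².
Orbital CFSE = -0.4Δ_oct = -0.4 × 201 = -80 kJ/mol.
High-spin has no excess pairs, so no pairing correction applies.

-80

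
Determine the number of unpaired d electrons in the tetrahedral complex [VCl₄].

1

Each Cl⁻ contributes -1; 4 × (-1) = -4. With overall charge +0, V is in the +4 oxidation state.
V sits in group 5; removing 4 electrons leaves V⁴⁺ with 5 − 4 = 1 d electrons.
With tetrahedral geometry the complex is necessarily high-spin.
Configuration: e^1 t2^0, giving 1 unpaired electron.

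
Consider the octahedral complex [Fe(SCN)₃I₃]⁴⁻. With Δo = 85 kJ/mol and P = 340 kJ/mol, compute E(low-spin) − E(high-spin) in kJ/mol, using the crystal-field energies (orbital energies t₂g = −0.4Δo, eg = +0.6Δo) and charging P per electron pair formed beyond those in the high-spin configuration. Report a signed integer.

Ligand charges: 3×(-1) from SCN⁻ and 3×(-1) from I⁻ sum to -6; with overall charge -4, Fe is +2.
Fe sits in group 8; removing 2 electrons leaves Fe²⁺ with 8 − 2 = 6 d electrons.
High-spin: t₂g⁴ eg², CFSE = -0.4Δo = -34 kJ/mol.
Low-spin: t₂g⁶ eg⁰, orbital CFSE = -2.4Δo = -204 kJ/mol; plus 2 excess pairs × P = +680 kJ/mol; total 476 kJ/mol.
The difference is 476 − (-34) = 510 kJ/mol, so high-spin lies lower.

510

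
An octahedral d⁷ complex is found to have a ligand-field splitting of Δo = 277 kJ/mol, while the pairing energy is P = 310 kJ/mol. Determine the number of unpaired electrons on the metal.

3

Here Δo < P (277 < 310), so the high-spin state is favoured.
Configuration: t₂g⁵ eg².
Unpaired electrons: 3.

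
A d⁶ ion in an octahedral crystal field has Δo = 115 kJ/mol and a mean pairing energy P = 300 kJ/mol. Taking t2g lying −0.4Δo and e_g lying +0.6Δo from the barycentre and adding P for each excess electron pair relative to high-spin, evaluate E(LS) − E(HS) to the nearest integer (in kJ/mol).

370

High-spin: t2g^4 e_g^2, CFSE = -0.4Δo = -46 kJ/mol.
Low-spin: t2g^6 e_g^0, orbital CFSE = -2.4Δo = -276 kJ/mol; plus 2 excess pairs × P = +600 kJ/mol; total 324 kJ/mol.
Thus E(LS) − E(HS) = 370 kJ/mol.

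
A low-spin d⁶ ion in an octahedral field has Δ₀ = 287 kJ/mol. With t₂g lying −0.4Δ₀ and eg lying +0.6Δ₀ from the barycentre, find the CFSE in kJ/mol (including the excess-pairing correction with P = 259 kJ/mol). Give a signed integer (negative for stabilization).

The d⁶ electrons fill as t₂g⁶ eg⁰.
Orbital CFSE = 6(-0.4) + 0(0.6) = -2.4Δ₀ = -2.4 × 287 = -689 kJ/mol.
High-spin d⁶ would be t₂g⁴ eg² with 1 pair; low-spin has 3, so 2 excess pairs cost +2P = +518 kJ/mol.
Overall CFSE = -689 + 518 = -171 kJ/mol.

-171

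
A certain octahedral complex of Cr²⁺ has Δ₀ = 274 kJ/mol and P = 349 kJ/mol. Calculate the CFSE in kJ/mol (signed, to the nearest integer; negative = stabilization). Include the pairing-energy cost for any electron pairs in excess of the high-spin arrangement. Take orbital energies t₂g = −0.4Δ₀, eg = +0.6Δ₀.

Cr sits in group 6; removing 2 electrons leaves Cr²⁺ with 6 − 2 = 4 d electrons.
Since Δ₀ = 274 kJ/mol < P = 349 kJ/mol, the complex adopts the high-spin configuration.
That gives t₂g³ eg¹.
Orbital CFSE = -0.6Δ₀ = -0.6 × 274 = -164 kJ/mol.
High-spin has no excess pairs, so no pairing correction applies.

-164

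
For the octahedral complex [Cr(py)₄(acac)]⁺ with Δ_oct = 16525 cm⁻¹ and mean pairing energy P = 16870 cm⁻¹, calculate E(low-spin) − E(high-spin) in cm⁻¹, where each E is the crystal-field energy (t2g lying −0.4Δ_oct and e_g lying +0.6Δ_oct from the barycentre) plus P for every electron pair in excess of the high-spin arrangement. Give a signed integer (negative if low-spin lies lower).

Ligand charges: 4×(+0) from py and 1×(-1) from acac⁻ sum to -1; with overall charge +1, Cr is +2.
Cr is in group 6, so Cr²⁺ is d⁴ (6 − 2 = 4).
In the high-spin limit (t2g^3 e_g^1) the orbital term is -0.6Δ_oct = -9915 cm⁻¹, with no excess pairing.
Low-spin t2g^4 e_g^0 gives -1.6Δ_oct = -26440 cm⁻¹, but forming 1 extra pair costs 1P = 16870 cm⁻¹, so E(LS) = -26440 + 16870 = -9570 cm⁻¹.
The difference is -9570 − (-9915) = 345 cm⁻¹, so high-spin lies lower.

345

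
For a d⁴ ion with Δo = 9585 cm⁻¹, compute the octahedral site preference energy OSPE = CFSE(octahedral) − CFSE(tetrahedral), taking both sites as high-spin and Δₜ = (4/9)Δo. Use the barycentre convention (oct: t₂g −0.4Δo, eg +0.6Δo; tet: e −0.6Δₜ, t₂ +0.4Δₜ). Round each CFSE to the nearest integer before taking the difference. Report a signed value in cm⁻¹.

-4047

In an octahedral site d⁴ (HS) is t2g^3 e_g^1, giving CFSE(oct) = -0.6Δo = -5751 cm⁻¹.
Tetrahedral e^2 t2^2 gives -0.4Δₜ = -0.4 × (4/9) × 9585 = -1704 cm⁻¹.
Subtracting, OSPE = -5751 − (-1704) = -4047 cm⁻¹.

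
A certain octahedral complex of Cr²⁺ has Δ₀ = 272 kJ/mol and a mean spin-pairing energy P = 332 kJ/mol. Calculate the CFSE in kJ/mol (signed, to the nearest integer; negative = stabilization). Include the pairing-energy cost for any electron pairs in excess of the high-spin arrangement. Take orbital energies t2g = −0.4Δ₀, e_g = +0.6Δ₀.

Group 6 minus oxidation state +2 gives a d⁴ configuration for Cr²⁺.
Since Δ₀ = 272 kJ/mol < P = 332 kJ/mol, the complex adopts the high-spin configuration.
Configuration: t2g^3 e_g^1.
Orbital CFSE = -0.6Δ₀ = -0.6 × 272 = -163 kJ/mol.
High-spin has no excess pairs, so no pairing correction applies.

-163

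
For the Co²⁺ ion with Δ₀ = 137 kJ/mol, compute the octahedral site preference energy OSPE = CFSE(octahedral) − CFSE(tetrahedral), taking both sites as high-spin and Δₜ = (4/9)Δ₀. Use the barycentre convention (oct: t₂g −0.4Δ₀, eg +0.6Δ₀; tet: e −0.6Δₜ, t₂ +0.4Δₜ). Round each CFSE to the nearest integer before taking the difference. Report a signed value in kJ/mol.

Co²⁺: group 9, so d-count = 9 − 2 = 7.
Octahedral high-spin t₂g⁵ eg²: CFSE = -0.8 × 137 = -110 kJ/mol.
Tetrahedral: e⁴ t₂³, CFSE = 4(−0.6) + 3(+0.4) = -1.2Δₜ = -1.2 × (4/9) × 137 = -73 kJ/mol.
Subtracting, OSPE = -110 − (-73) = -37 kJ/mol.

-37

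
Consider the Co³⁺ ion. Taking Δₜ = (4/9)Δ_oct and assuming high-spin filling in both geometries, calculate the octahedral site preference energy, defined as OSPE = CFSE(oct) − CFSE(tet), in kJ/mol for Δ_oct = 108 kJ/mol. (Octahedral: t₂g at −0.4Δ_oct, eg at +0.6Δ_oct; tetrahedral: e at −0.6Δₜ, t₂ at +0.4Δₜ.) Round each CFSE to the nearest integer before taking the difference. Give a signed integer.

Co³⁺: group 9, so d-count = 9 − 3 = 6.
Octahedral high-spin t2g^4 e_g^2: CFSE = -0.4 × 108 = -43 kJ/mol.
Tetrahedral e^3 t2^3 gives -0.6Δₜ = -0.6 × (4/9) × 108 = -29 kJ/mol.
Subtracting, OSPE = -43 − (-29) = -14 kJ/mol.

-14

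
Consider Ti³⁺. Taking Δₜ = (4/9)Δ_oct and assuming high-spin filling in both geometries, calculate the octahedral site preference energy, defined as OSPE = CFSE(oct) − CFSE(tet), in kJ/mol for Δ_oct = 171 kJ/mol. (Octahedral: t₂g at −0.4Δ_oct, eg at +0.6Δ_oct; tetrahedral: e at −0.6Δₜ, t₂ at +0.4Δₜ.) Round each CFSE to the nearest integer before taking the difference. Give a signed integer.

-22

Ti sits in group 4; removing 3 electrons leaves Ti³⁺ with 4 − 3 = 1 d electrons.
In an octahedral site d¹ (HS) is t2g^1 e_g^0, giving CFSE(oct) = -0.4Δ_oct = -68 kJ/mol.
In a tetrahedral site the filling is e^1 t2^0: CFSE(tet) = -0.6Δₜ = -0.6 × (4/9)(171) = -46 kJ/mol.
OSPE = CFSE(oct) − CFSE(tet) = -68 − (-46) = -22 kJ/mol.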